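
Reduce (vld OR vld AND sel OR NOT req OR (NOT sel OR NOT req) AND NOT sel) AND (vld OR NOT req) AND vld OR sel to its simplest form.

vld OR sel

(vld OR vld AND sel OR NOT req OR (NOT sel OR NOT req) AND NOT sel) AND (vld OR NOT req) AND vld OR sel
= (vld OR vld AND sel OR NOT req OR NOT sel) AND (vld OR NOT req) AND vld OR sel   (absorption)
= (vld OR NOT req OR NOT sel) AND (vld OR NOT req) AND vld OR sel   (absorption)
= (vld OR NOT req) AND vld OR sel   (absorption)
= vld OR sel   (absorption)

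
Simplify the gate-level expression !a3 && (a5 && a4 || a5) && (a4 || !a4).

!a3 && a5

!a3 && (a5 && a4 || a5) && (a4 || !a4)
= !a3 && (a5 && a4 || a5)   — complement / identity
= !a3 && a5   — absorption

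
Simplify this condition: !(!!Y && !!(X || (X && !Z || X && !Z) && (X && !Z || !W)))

!Y || !X

!(!!Y && !!(X || (X && !Z || X && !Z) && (X && !Z || !W)))
= !(!!Y && !!(X || X && !Z && !W || X && !Z))   — distribution
= !(!!Y && !!(X || X && !Z))   — absorption
= !Y || !(X || X && !Z)   — De Morgan
= !Y || !X   — absorption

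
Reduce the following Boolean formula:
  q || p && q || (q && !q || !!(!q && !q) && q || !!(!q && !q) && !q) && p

q || p && q || (q && !q || !!(!q && !q) && q || !!(!q && !q) && !q) && p
= q || p && q || (q && !q || !!(!q && !q)) && p   — distribution
= q || p && q || (q && !q || !q && !q) && p   — double negation
= q || p && q || !q && p   — distribution
= q || p   — distribution

q || p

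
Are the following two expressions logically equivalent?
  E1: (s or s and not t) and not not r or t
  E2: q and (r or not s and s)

E1: (s or s and not t) and not not r or t
    = s and not not r or t
    = s and r or t
E2: q and (r or not s and s)
    = q and r
These differ: at q=0, r=1, s=1, t=1, E1 = 1 but E2 = 0.

No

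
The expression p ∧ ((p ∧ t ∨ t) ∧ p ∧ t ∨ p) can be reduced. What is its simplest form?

p ∧ ((p ∧ t ∨ t) ∧ p ∧ t ∨ p)
= p ∧ (p ∧ t ∨ p)   [absorption]
= p ∧ p   [absorption]
= p   [idempotence]

p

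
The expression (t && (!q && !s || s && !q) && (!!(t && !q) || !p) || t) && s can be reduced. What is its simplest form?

(t && (!q && !s || s && !q) && (!!(t && !q) || !p) || t) && s
= (t && !q && (!!(t && !q) || !p) || t) && s   — distribution
= (t && !q && (t && !q || !p) || t) && s   — double negation
= (t && !q || t) && s   — absorption
= t && s   — absorption

t && s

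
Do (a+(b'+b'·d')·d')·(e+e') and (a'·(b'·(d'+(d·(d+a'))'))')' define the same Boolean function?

E1: (a+(b'+b'·d')·d')·(e+e')
    = a+(b'+b'·d')·d'   [complement / identity]
    = a+b'·d'   [absorption]
E2: (a'·(b'·(d'+(d·(d+a'))'))')'
    = (a'·(b'·(d'+d'))')'   [absorption]
    = (a'·(b'·d')')'   [idempotence]
    = a+b'·d'   [De Morgan]
Both reduce to a+b'·d', so they are equivalent.

Yes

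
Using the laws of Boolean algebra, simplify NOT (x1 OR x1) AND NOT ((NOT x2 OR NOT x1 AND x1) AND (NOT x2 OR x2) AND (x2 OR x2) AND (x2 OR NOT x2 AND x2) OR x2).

NOT (x1 OR x1) AND NOT ((NOT x2 OR NOT x1 AND x1) AND (NOT x2 OR x2) AND (x2 OR x2) AND (x2 OR NOT x2 AND x2) OR x2)
= NOT (x1 OR x1) AND NOT ((NOT x2 OR NOT x1 AND x1) AND (NOT x2 AND x2 OR x2) AND (x2 OR NOT x2 AND x2) OR x2)
= NOT (x1 OR x1) AND NOT ((NOT x2 OR NOT x1 AND x1) AND (x2 AND x2 OR NOT x2 AND x2) OR x2)
= NOT (x1 OR x1) AND NOT ((NOT x2 OR NOT x1 AND x1) AND x2 OR x2)
= NOT (x1 OR x1) AND NOT (NOT x2 AND x2 OR x2)
= NOT x1 AND NOT (NOT x2 AND x2 OR x2)
= NOT x1 AND NOT x2

NOT x1 AND NOT x2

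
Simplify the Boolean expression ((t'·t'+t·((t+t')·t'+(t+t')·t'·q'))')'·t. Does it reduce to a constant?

((t'·t'+t·((t+t')·t'+(t+t')·t'·q'))')'·t
= ((t'·t'+t·(t+t')·t')')'·t   [absorption]
= (t'·t'+t·(t+t')·t')·t   [double negation]
= (t'·t'+t·t')·t   [complement / identity]
= t'·t   [distribution]
= 0   [complement]

0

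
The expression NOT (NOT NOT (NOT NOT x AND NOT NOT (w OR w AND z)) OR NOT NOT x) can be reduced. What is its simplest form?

NOT x

NOT (NOT NOT (NOT NOT x AND NOT NOT (w OR w AND z)) OR NOT NOT x)
= NOT (NOT NOT x AND NOT NOT (w OR w AND z)) AND NOT x   [De Morgan]
= (NOT x OR NOT (w OR w AND z)) AND NOT x   [De Morgan]
= (NOT x OR NOT w) AND NOT x   [absorption]
= NOT x   [absorption]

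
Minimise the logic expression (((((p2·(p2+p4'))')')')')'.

p2'

(((((p2·(p2+p4'))')')')')'
= (((p2·(p2+p4'))')')'   — double negation
= (p2·(p2+p4'))'   — double negation
= p2'   — absorption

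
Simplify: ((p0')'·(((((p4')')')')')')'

((p0')'·(((((p4')')')')')')'
= ((p0')'·(((p4')')')')'   (double negation)
= ((p0')'·(p4')')'   (double negation)
= p0'+p4'   (De Morgan)

p0'+p4'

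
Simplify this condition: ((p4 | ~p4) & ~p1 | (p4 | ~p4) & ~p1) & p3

~p1 & p3

((p4 | ~p4) & ~p1 | (p4 | ~p4) & ~p1) & p3
= (p4 | ~p4) & ~p1 & p3   [idempotence]
= ~p1 & p3   [complement / identity]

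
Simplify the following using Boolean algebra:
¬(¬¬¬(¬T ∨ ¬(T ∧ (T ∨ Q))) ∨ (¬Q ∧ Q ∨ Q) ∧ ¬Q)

¬T

¬(¬¬¬(¬T ∨ ¬(T ∧ (T ∨ Q))) ∨ (¬Q ∧ Q ∨ Q) ∧ ¬Q)
= ¬(¬¬(T ∧ T ∧ (T ∨ Q)) ∨ (¬Q ∧ Q ∨ Q) ∧ ¬Q)   [De Morgan]
= ¬(¬¬(T ∧ T ∧ (T ∨ Q)) ∨ Q ∧ ¬Q)   [complement / identity]
= ¬(T ∧ T ∧ (T ∨ Q) ∨ Q ∧ ¬Q)   [double negation]
= ¬(T ∧ T ∧ (T ∨ Q))   [complement / identity]
= ¬(T ∧ T)   [absorption]
= ¬T   [idempotence]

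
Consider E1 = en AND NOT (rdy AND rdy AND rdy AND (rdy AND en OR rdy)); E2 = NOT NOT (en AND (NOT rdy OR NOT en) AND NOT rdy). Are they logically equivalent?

E1: en AND NOT (rdy AND rdy AND rdy AND (rdy AND en OR rdy))
    = en AND NOT (rdy AND rdy AND rdy AND rdy)   — absorption
    = en AND NOT (rdy AND rdy)   — idempotence
    = en AND NOT rdy   — idempotence
E2: NOT NOT (en AND (NOT rdy OR NOT en) AND NOT rdy)
    = en AND (NOT rdy OR NOT en) AND NOT rdy   — double negation
    = en AND NOT rdy   — absorption
Both reduce to en AND NOT rdy, so they are equivalent.

Yes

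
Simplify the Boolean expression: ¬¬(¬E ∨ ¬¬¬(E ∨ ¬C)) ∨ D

¬E ∨ D

¬¬(¬E ∨ ¬¬¬(E ∨ ¬C)) ∨ D
= ¬¬(¬E ∨ ¬(E ∨ ¬C)) ∨ D   (double negation)
= ¬(E ∧ (E ∨ ¬C)) ∨ D   (De Morgan)
= ¬E ∨ D   (absorption)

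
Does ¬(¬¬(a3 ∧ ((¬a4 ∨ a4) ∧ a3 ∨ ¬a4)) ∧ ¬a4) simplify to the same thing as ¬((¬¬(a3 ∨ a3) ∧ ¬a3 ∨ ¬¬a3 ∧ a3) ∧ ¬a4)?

E1: ¬(¬¬(a3 ∧ ((¬a4 ∨ a4) ∧ a3 ∨ ¬a4)) ∧ ¬a4)
    = ¬(¬¬(a3 ∧ (a3 ∨ ¬a4)) ∧ ¬a4)
    = ¬(¬¬a3 ∧ ¬a4)
    = ¬a3 ∨ a4
E2: ¬((¬¬(a3 ∨ a3) ∧ ¬a3 ∨ ¬¬a3 ∧ a3) ∧ ¬a4)
    = ¬((¬¬a3 ∧ ¬a3 ∨ ¬¬a3 ∧ a3) ∧ ¬a4)
    = ¬(¬¬a3 ∧ ¬a4)
    = ¬a3 ∨ a4
Both reduce to ¬a3 ∨ a4, so they are equivalent.

Yes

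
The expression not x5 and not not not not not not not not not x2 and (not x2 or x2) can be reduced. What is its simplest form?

not x5 and not x2

not x5 and not not not not not not not not not x2 and (not x2 or x2)
= not x5 and not not not not not not not x2 and (not x2 or x2)   — double negation
= not x5 and not not not not not x2 and (not x2 or x2)   — double negation
= not x5 and not not not not not x2   — complement / identity
= not x5 and not not not x2   — double negation
= not x5 and not x2   — double negation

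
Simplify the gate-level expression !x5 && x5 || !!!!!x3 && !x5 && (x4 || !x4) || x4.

!x5 && x5 || !!!!!x3 && !x5 && (x4 || !x4) || x4
= !x5 && x5 || !!!x3 && !x5 && (x4 || !x4) || x4   — double negation
= !x5 && x5 || !x3 && !x5 && (x4 || !x4) || x4   — double negation
= !x3 && !x5 && (x4 || !x4) || x4   — complement / identity
= !x3 && !x5 || x4   — complement / identity

!x3 && !x5 || x4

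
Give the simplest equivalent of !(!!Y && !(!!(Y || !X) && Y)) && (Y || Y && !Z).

Y

!(!!Y && !(!!(Y || !X) && Y)) && (Y || Y && !Z)
= !(!!Y && !(!!(Y || !X) && Y)) && Y   — absorption
= !(!!Y && !((Y || !X) && Y)) && Y   — double negation
= !(!!Y && !Y) && Y   — absorption
= (!Y || Y) && Y   — De Morgan
= Y   — complement / identity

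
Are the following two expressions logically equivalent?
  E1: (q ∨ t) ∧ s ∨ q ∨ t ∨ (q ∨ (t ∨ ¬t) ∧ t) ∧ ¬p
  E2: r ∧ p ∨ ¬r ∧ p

E1: (q ∨ t) ∧ s ∨ q ∨ t ∨ (q ∨ (t ∨ ¬t) ∧ t) ∧ ¬p
    = q ∨ t ∨ (q ∨ (t ∨ ¬t) ∧ t) ∧ ¬p   [absorption]
    = q ∨ t ∨ (q ∨ t) ∧ ¬p   [complement / identity]
    = q ∨ t   [absorption]
E2: r ∧ p ∨ ¬r ∧ p
    = p   [distribution]
These differ: at p=0, q=1, r=0, s=1, t=1, E1 = 1 but E2 = 0.

No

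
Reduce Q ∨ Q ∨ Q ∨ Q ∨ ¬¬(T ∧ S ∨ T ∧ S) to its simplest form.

Q ∨ T ∧ S

Q ∨ Q ∨ Q ∨ Q ∨ ¬¬(T ∧ S ∨ T ∧ S)
= Q ∨ Q ∨ Q ∨ Q ∨ T ∧ S ∨ T ∧ S
= Q ∨ Q ∨ Q ∨ Q ∨ T ∧ S
= Q ∨ Q ∨ T ∧ S
= Q ∨ T ∧ S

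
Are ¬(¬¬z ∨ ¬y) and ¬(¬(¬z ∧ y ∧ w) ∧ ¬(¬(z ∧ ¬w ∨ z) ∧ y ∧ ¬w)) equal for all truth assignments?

Yes

E1: ¬(¬¬z ∨ ¬y)
    = ¬z ∧ y   — De Morgan
E2: ¬(¬(¬z ∧ y ∧ w) ∧ ¬(¬(z ∧ ¬w ∨ z) ∧ y ∧ ¬w))
    = ¬z ∧ y ∧ w ∨ ¬(z ∧ ¬w ∨ z) ∧ y ∧ ¬w   — De Morgan
    = ¬z ∧ y ∧ w ∨ ¬z ∧ y ∧ ¬w   — absorption
    = ¬z ∧ y   — distribution
Both reduce to ¬z ∧ y, so they are equivalent.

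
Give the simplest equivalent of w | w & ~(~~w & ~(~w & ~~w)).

w | w & ~(~~w & ~(~w & ~~w))
= w | w & (~w | ~w & ~~w)   [De Morgan]
= w | w & (~w | ~w & w)   [double negation]
= w | w & ~w   [complement / identity]
= w   [complement / identity]

w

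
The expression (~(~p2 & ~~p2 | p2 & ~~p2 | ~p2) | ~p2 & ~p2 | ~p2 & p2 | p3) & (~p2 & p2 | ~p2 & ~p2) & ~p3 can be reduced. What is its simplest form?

(~(~p2 & ~~p2 | p2 & ~~p2 | ~p2) | ~p2 & ~p2 | ~p2 & p2 | p3) & (~p2 & p2 | ~p2 & ~p2) & ~p3
= (~(~p2 & ~~p2 | p2 & ~~p2 | ~p2) | ~p2 & ~p2 | p3) & (~p2 & p2 | ~p2 & ~p2) & ~p3   (complement / identity)
= (~(~~p2 | ~p2) | ~p2 & ~p2 | p3) & (~p2 & p2 | ~p2 & ~p2) & ~p3   (distribution)
= (~p2 & p2 | ~p2 & ~p2 | p3) & (~p2 & p2 | ~p2 & ~p2) & ~p3   (De Morgan)
= (~p2 & p2 | ~p2 & ~p2) & ~p3   (absorption)
= ~p2 & ~p3   (distribution)

~p2 & ~p3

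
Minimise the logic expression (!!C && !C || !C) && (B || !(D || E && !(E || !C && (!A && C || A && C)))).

!C && (B || !D)

(!!C && !C || !C) && (B || !(D || E && !(E || !C && (!A && C || A && C))))
= (C && !C || !C) && (B || !(D || E && !(E || !C && (!A && C || A && C))))   [double negation]
= (C && !C || !C) && (B || !(D || E && !(E || !C && C)))   [distribution]
= (C && !C || !C) && (B || !(D || E && !E))   [complement / identity]
= (C && !C || !C) && (B || !D)   [complement / identity]
= !C && (B || !D)   [complement / identity]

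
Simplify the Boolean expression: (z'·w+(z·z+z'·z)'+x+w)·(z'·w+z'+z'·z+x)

(z'·w+(z·z+z'·z)'+x+w)·(z'·w+z'+z'·z+x)
= (z'·w+(z·z+z'·z)'+x+w)·(z'·w+z'+x)
= (z'·w+z'+x+w)·(z'·w+z'+x)
= z'·w+z'+x
= z'+x

z'+x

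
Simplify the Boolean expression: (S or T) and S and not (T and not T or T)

(S or T) and S and not (T and not T or T)
= S and not (T and not T or T)   (absorption)
= S and not T   (complement / identity)

S and not T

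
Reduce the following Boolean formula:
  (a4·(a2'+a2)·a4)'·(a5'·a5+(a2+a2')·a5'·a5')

a4'·a5'

(a4·(a2'+a2)·a4)'·(a5'·a5+(a2+a2')·a5'·a5')
= (a4·(a2'+a2)·a4)'·(a5'·a5+a5'·a5')   — complement / identity
= (a4·a4)'·(a5'·a5+a5'·a5')   — complement / identity
= (a4·a4)'·a5'   — distribution
= a4'·a5'   — idempotence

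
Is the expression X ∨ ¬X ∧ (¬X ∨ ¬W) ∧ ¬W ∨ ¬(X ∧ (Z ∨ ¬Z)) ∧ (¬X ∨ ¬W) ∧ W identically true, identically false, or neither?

X ∨ ¬X ∧ (¬X ∨ ¬W) ∧ ¬W ∨ ¬(X ∧ (Z ∨ ¬Z)) ∧ (¬X ∨ ¬W) ∧ W
= X ∨ ¬X ∧ (¬X ∨ ¬W) ∧ ¬W ∨ ¬X ∧ (¬X ∨ ¬W) ∧ W   [complement / identity]
= X ∨ ¬X ∧ (¬X ∨ ¬W)   [distribution]
= X ∨ ¬X   [absorption]
= True   [complement]

identically true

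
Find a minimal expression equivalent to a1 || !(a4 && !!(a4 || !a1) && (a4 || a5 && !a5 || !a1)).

a1 || !a4

a1 || !(a4 && !!(a4 || !a1) && (a4 || a5 && !a5 || !a1))
= a1 || !(a4 && (a4 || !a1) && (a4 || a5 && !a5 || !a1))
= a1 || !(a4 && (a4 || a5 && !a5 || !a1))
= a1 || !(a4 && (a4 || !a1))
= a1 || !a4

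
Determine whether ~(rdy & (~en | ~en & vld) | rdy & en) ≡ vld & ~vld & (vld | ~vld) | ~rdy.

E1: ~(rdy & (~en | ~en & vld) | rdy & en)
    = ~(rdy & ~en | rdy & en)   (absorption)
    = ~rdy   (distribution)
E2: vld & ~vld & (vld | ~vld) | ~rdy
    = vld & ~vld | ~rdy   (complement / identity)
    = ~rdy   (complement / identity)
Both reduce to ~rdy, so they are equivalent.

Yes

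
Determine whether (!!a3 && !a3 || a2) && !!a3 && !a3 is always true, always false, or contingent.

always false

(!!a3 && !a3 || a2) && !!a3 && !a3
= !!a3 && !a3   [absorption]
= a3 && !a3   [double negation]
= false   [complement]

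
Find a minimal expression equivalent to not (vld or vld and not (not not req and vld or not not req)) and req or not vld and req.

not vld and req

not (vld or vld and not (not not req and vld or not not req)) and req or not vld and req
= not (vld or vld and not not not req) and req or not vld and req   (absorption)
= not (vld or vld and not req) and req or not vld and req   (double negation)
= not vld and req or not vld and req   (absorption)
= not vld and req   (idempotence)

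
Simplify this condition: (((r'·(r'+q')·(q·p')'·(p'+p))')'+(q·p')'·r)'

q·p'

(((r'·(r'+q')·(q·p')'·(p'+p))')'+(q·p')'·r)'
= (((r'·(r'+q')·(q·p')')')'+(q·p')'·r)'
= (r'·(r'+q')·(q·p')'+(q·p')'·r)'
= (r'·(q·p')'+(q·p')'·r)'
= ((q·p')')'
= q·p'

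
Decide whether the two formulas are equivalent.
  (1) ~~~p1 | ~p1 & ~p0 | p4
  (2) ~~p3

E1: ~~~p1 | ~p1 & ~p0 | p4
    = ~p1 | ~p1 & ~p0 | p4   [double negation]
    = ~p1 | p4   [absorption]
E2: ~~p3
    = p3   [double negation]
These differ: at p0=0, p1=0, p3=0, p4=1, E1 = 1 but E2 = 0.

No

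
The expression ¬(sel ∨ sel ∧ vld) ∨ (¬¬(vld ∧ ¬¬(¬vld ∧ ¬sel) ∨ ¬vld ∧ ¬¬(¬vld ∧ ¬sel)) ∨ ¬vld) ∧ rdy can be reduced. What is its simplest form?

¬sel ∨ ¬vld ∧ rdy

¬(sel ∨ sel ∧ vld) ∨ (¬¬(vld ∧ ¬¬(¬vld ∧ ¬sel) ∨ ¬vld ∧ ¬¬(¬vld ∧ ¬sel)) ∨ ¬vld) ∧ rdy
= ¬(sel ∨ sel ∧ vld) ∨ (¬¬¬¬(¬vld ∧ ¬sel) ∨ ¬vld) ∧ rdy
= ¬sel ∨ (¬¬¬¬(¬vld ∧ ¬sel) ∨ ¬vld) ∧ rdy
= ¬sel ∨ (¬¬(¬vld ∧ ¬sel) ∨ ¬vld) ∧ rdy
= ¬sel ∨ (¬vld ∧ ¬sel ∨ ¬vld) ∧ rdy
= ¬sel ∨ ¬vld ∧ rdy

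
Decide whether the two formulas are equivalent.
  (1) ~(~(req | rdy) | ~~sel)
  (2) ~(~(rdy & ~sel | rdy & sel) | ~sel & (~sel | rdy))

E1: ~(~(req | rdy) | ~~sel)
    = (req | rdy) & ~sel   [De Morgan]
E2: ~(~(rdy & ~sel | rdy & sel) | ~sel & (~sel | rdy))
    = ~(~rdy | ~sel & (~sel | rdy))   [distribution]
    = ~(~rdy | ~sel)   [absorption]
    = rdy & sel   [De Morgan]
These differ: at rdy=1, req=1, sel=0, E1 = 1 but E2 = 0.

No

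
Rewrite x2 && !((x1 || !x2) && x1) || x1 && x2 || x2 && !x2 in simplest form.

x2

x2 && !((x1 || !x2) && x1) || x1 && x2 || x2 && !x2
= x2 && !x1 || x1 && x2 || x2 && !x2   — absorption
= x2 || x2 && !x2   — distribution
= x2   — complement / identity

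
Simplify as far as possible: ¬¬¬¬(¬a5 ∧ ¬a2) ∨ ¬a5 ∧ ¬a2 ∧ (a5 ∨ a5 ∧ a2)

¬a5 ∧ ¬a2

¬¬¬¬(¬a5 ∧ ¬a2) ∨ ¬a5 ∧ ¬a2 ∧ (a5 ∨ a5 ∧ a2)
= ¬¬(¬a5 ∧ ¬a2) ∨ ¬a5 ∧ ¬a2 ∧ (a5 ∨ a5 ∧ a2)   (double negation)
= ¬a5 ∧ ¬a2 ∨ ¬a5 ∧ ¬a2 ∧ (a5 ∨ a5 ∧ a2)   (double negation)
= ¬a5 ∧ ¬a2 ∨ ¬a5 ∧ ¬a2 ∧ a5   (absorption)
= ¬a5 ∧ ¬a2   (absorption)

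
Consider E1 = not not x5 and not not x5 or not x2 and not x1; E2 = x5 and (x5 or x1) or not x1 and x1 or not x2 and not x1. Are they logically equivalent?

E1: not not x5 and not not x5 or not x2 and not x1
    = not not x5 or not x2 and not x1
    = x5 or not x2 and not x1
E2: x5 and (x5 or x1) or not x1 and x1 or not x2 and not x1
    = x5 and (x5 or x1) or not x2 and not x1
    = x5 or not x2 and not x1
Both reduce to x5 or not x2 and not x1, so they are equivalent.

Yes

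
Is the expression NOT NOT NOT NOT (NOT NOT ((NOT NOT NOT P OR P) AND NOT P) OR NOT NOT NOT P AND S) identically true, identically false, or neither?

neither

NOT NOT NOT NOT (NOT NOT ((NOT NOT NOT P OR P) AND NOT P) OR NOT NOT NOT P AND S)
= NOT NOT NOT NOT (NOT NOT ((NOT P OR P) AND NOT P) OR NOT NOT NOT P AND S)
= NOT NOT NOT NOT (NOT NOT NOT P OR NOT NOT NOT P AND S)
= NOT NOT NOT NOT NOT NOT NOT P
= NOT NOT NOT NOT NOT P
= NOT NOT NOT P
= NOT P
This depends on P, so it is not a constant.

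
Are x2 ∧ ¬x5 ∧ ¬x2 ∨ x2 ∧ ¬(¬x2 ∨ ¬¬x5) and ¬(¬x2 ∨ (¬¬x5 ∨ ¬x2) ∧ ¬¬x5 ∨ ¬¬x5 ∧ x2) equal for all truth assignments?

E1: x2 ∧ ¬x5 ∧ ¬x2 ∨ x2 ∧ ¬(¬x2 ∨ ¬¬x5)
    = x2 ∧ ¬x5 ∧ ¬x2 ∨ x2 ∧ x2 ∧ ¬x5
    = x2 ∧ ¬x5
E2: ¬(¬x2 ∨ (¬¬x5 ∨ ¬x2) ∧ ¬¬x5 ∨ ¬¬x5 ∧ x2)
    = ¬(¬x2 ∨ ¬¬x5 ∨ ¬¬x5 ∧ x2)
    = ¬(¬x2 ∨ ¬¬x5)
    = x2 ∧ ¬x5
Both reduce to x2 ∧ ¬x5, so they are equivalent.

Yes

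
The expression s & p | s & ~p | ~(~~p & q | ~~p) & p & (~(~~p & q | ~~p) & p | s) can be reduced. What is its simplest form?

s

s & p | s & ~p | ~(~~p & q | ~~p) & p & (~(~~p & q | ~~p) & p | s)
= s & p | s & ~p | ~(~~p & q | ~~p) & p
= s & p | s & ~p | ~~~p & p
= s & p | s & ~p | ~p & p
= s & p | s & ~p
= s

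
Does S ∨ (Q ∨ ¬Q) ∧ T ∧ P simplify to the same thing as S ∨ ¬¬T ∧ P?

Yes

E1: S ∨ (Q ∨ ¬Q) ∧ T ∧ P
    = S ∨ T ∧ P
E2: S ∨ ¬¬T ∧ P
    = S ∨ T ∧ P
Both reduce to S ∨ T ∧ P, so they are equivalent.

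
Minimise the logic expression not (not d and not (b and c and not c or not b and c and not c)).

not (not d and not (b and c and not c or not b and c and not c))
= not (not d and not (c and not c))   [distribution]
= d or c and not c   [De Morgan]
= d   [complement / identity]

d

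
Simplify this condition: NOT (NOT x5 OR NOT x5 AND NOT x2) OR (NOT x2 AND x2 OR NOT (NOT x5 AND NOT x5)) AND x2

x5

NOT (NOT x5 OR NOT x5 AND NOT x2) OR (NOT x2 AND x2 OR NOT (NOT x5 AND NOT x5)) AND x2
= NOT NOT x5 OR (NOT x2 AND x2 OR NOT (NOT x5 AND NOT x5)) AND x2
= NOT NOT x5 OR (NOT x2 AND x2 OR NOT NOT x5) AND x2
= NOT NOT x5 OR NOT NOT x5 AND x2
= NOT NOT x5
= x5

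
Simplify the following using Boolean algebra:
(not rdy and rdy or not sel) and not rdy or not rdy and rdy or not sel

not sel

(not rdy and rdy or not sel) and not rdy or not rdy and rdy or not sel
= not rdy and rdy or not sel   — absorption
= not sel   — complement / identity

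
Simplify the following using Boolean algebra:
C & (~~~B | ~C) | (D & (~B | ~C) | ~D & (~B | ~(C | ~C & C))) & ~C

~B | ~C

C & (~~~B | ~C) | (D & (~B | ~C) | ~D & (~B | ~(C | ~C & C))) & ~C
= C & (~~~B | ~C) | (D & (~B | ~C) | ~D & (~B | ~C)) & ~C   (complement / identity)
= C & (~~~B | ~C) | (~B | ~C) & ~C   (distribution)
= C & (~B | ~C) | (~B | ~C) & ~C   (double negation)
= ~B | ~C   (distribution)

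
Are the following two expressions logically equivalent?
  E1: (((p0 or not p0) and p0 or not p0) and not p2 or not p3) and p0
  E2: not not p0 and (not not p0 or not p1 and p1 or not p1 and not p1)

E1: (((p0 or not p0) and p0 or not p0) and not p2 or not p3) and p0
    = ((p0 or not p0) and not p2 or not p3) and p0   (complement / identity)
    = (not p2 or not p3) and p0   (complement / identity)
E2: not not p0 and (not not p0 or not p1 and p1 or not p1 and not p1)
    = not not p0 and (not not p0 or not p1)   (distribution)
    = not not p0   (absorption)
    = p0   (double negation)
These differ: at p0=1, p1=0, p2=1, p3=1, E1 = 0 but E2 = 1.

No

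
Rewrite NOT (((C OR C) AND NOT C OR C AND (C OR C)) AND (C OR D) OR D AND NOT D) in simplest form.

NOT (((C OR C) AND NOT C OR C AND (C OR C)) AND (C OR D) OR D AND NOT D)
= NOT (((C OR C) AND NOT C OR C AND (C OR C)) AND (C OR D))   — complement / identity
= NOT ((C OR C) AND (C OR D))   — distribution
= NOT (C OR C AND D)   — distribution
= NOT C   — absorption

NOT C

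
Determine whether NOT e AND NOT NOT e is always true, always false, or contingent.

always false

NOT e AND NOT NOT e
= NOT e AND e   (double negation)
= FALSE   (complement)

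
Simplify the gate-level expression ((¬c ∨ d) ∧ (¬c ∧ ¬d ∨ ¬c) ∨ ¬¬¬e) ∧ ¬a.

((¬c ∨ d) ∧ (¬c ∧ ¬d ∨ ¬c) ∨ ¬¬¬e) ∧ ¬a
= ((¬c ∨ d) ∧ ¬c ∨ ¬¬¬e) ∧ ¬a
= ((¬c ∨ d) ∧ ¬c ∨ ¬e) ∧ ¬a
= (¬c ∨ ¬e) ∧ ¬a

(¬c ∨ ¬e) ∧ ¬a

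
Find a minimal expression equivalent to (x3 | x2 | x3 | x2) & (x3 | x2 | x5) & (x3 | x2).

x3 | x2

(x3 | x2 | x3 | x2) & (x3 | x2 | x5) & (x3 | x2)
= (x3 | x2 | x3 | x2) & (x3 | x2)   (absorption)
= (x3 | x2) & (x3 | x2)   (idempotence)
= x3 | x2   (idempotence)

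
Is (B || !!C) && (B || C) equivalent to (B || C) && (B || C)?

E1: (B || !!C) && (B || C)
    = (B || C) && (B || C)   [double negation]
    = B || C   [idempotence]
E2: (B || C) && (B || C)
    = B || C   [idempotence]
Both reduce to B || C, so they are equivalent.

Yes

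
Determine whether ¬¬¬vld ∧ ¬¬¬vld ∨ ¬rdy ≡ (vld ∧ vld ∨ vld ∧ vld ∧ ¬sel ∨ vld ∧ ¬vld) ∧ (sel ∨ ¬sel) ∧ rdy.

No

E1: ¬¬¬vld ∧ ¬¬¬vld ∨ ¬rdy
    = ¬¬¬vld ∨ ¬rdy   [idempotence]
    = ¬vld ∨ ¬rdy   [double negation]
E2: (vld ∧ vld ∨ vld ∧ vld ∧ ¬sel ∨ vld ∧ ¬vld) ∧ (sel ∨ ¬sel) ∧ rdy
    = (vld ∧ vld ∨ vld ∧ vld ∧ ¬sel ∨ vld ∧ ¬vld) ∧ rdy   [complement / identity]
    = (vld ∧ vld ∨ vld ∧ ¬vld) ∧ rdy   [absorption]
    = vld ∧ rdy   [distribution]
These differ: at rdy=0, sel=0, vld=0, E1 = 1 but E2 = 0.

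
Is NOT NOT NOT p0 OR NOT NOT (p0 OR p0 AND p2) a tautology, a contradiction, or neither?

NOT NOT NOT p0 OR NOT NOT (p0 OR p0 AND p2)
= NOT p0 OR NOT NOT (p0 OR p0 AND p2)   — double negation
= NOT p0 OR p0 OR p0 AND p2   — double negation
= NOT p0 OR p0   — absorption
= TRUE   — complement

tautology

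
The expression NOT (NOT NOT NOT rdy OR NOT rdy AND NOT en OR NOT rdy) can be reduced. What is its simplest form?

rdy

NOT (NOT NOT NOT rdy OR NOT rdy AND NOT en OR NOT rdy)
= NOT (NOT rdy OR NOT rdy AND NOT en OR NOT rdy)   [double negation]
= NOT (NOT rdy OR NOT rdy)   [absorption]
= NOT NOT rdy   [idempotence]
= rdy   [double negation]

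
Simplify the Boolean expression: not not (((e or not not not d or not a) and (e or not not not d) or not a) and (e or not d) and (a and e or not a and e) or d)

not not (((e or not not not d or not a) and (e or not not not d) or not a) and (e or not d) and (a and e or not a and e) or d)
= not not ((e or not not not d or not a) and (e or not d) and (a and e or not a and e) or d)   (absorption)
= not not ((e or not d or not a) and (e or not d) and (a and e or not a and e) or d)   (double negation)
= not not ((e or not d or not a) and (e or not d) and e or d)   (distribution)
= not not ((e or not d) and e or d)   (absorption)
= not not (e or d)   (absorption)
= e or d   (double negation)

e or d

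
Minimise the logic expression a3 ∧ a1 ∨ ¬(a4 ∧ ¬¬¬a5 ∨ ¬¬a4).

a3 ∧ a1 ∨ ¬(a4 ∧ ¬¬¬a5 ∨ ¬¬a4)
= a3 ∧ a1 ∨ ¬(a4 ∧ ¬¬¬a5 ∨ a4)
= a3 ∧ a1 ∨ ¬(a4 ∧ ¬a5 ∨ a4)
= a3 ∧ a1 ∨ ¬a4

a3 ∧ a1 ∨ ¬a4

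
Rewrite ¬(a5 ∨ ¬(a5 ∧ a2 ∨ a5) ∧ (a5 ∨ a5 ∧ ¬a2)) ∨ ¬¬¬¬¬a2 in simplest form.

¬a5 ∨ ¬a2

¬(a5 ∨ ¬(a5 ∧ a2 ∨ a5) ∧ (a5 ∨ a5 ∧ ¬a2)) ∨ ¬¬¬¬¬a2
= ¬(a5 ∨ ¬a5 ∧ (a5 ∨ a5 ∧ ¬a2)) ∨ ¬¬¬¬¬a2   (absorption)
= ¬(a5 ∨ ¬a5 ∧ a5) ∨ ¬¬¬¬¬a2   (absorption)
= ¬a5 ∨ ¬¬¬¬¬a2   (complement / identity)
= ¬a5 ∨ ¬¬¬a2   (double negation)
= ¬a5 ∨ ¬a2   (double negation)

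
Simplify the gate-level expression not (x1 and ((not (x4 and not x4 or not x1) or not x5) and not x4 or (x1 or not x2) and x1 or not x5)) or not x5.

not x1 or not x5

not (x1 and ((not (x4 and not x4 or not x1) or not x5) and not x4 or (x1 or not x2) and x1 or not x5)) or not x5
= not (x1 and ((not not x1 or not x5) and not x4 or (x1 or not x2) and x1 or not x5)) or not x5   (complement / identity)
= not (x1 and ((x1 or not x5) and not x4 or (x1 or not x2) and x1 or not x5)) or not x5   (double negation)
= not (x1 and ((x1 or not x5) and not x4 or x1 or not x5)) or not x5   (absorption)
= not (x1 and (x1 or not x5)) or not x5   (absorption)
= not x1 or not x5   (absorption)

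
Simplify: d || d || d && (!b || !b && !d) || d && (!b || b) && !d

d

d || d || d && (!b || !b && !d) || d && (!b || b) && !d
= d || d || d && !b || d && (!b || b) && !d   — absorption
= d || d || d && !b || d && !d   — complement / identity
= d || d && !b || d && !d   — idempotence
= d || d && !b   — complement / identity
= d   — absorption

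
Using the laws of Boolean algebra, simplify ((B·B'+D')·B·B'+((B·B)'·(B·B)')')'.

((B·B'+D')·B·B'+((B·B)'·(B·B)')')'
= ((B·B'+D')·B·B'+B·B+B·B)'
= (B·B'+B·B+B·B)'
= (B·B'+B·B)'
= B'

B'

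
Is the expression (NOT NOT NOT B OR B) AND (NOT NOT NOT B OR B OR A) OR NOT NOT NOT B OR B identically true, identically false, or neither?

identically true

(NOT NOT NOT B OR B) AND (NOT NOT NOT B OR B OR A) OR NOT NOT NOT B OR B
= NOT NOT NOT B OR B OR NOT NOT NOT B OR B   (absorption)
= NOT NOT NOT B OR B   (idempotence)
= NOT B OR B   (double negation)
= TRUE   (complement)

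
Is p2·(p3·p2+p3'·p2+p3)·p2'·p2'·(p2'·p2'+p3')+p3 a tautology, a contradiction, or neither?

p2·(p3·p2+p3'·p2+p3)·p2'·p2'·(p2'·p2'+p3')+p3
= p2·(p2+p3)·p2'·p2'·(p2'·p2'+p3')+p3   (distribution)
= p2·(p2+p3)·p2'·p2'+p3   (absorption)
= p2·(p2+p3)·p2'+p3   (idempotence)
= p2·p2'+p3   (absorption)
= p3   (complement / identity)
This depends on p3, so it is not a constant.

neither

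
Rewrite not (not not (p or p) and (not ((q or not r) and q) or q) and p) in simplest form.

not (not not (p or p) and (not ((q or not r) and q) or q) and p)
= not (not not (p or p) and (not q or q) and p)   [absorption]
= not ((p or p) and (not q or q) and p)   [double negation]
= not (p and (not q or q) and p)   [idempotence]
= not (p and p)   [complement / identity]
= not p   [idempotence]

not p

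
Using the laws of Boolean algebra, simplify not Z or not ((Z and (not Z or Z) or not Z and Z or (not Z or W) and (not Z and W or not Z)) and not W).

not Z or W

not Z or not ((Z and (not Z or Z) or not Z and Z or (not Z or W) and (not Z and W or not Z)) and not W)
= not Z or not ((Z and (not Z or Z) or (not Z or W) and (not Z and W or not Z)) and not W)   (complement / identity)
= not Z or not ((Z or (not Z or W) and (not Z and W or not Z)) and not W)   (complement / identity)
= not Z or not ((Z or (not Z or W) and not Z) and not W)   (absorption)
= not Z or not ((Z or not Z) and not W)   (absorption)
= not Z or not not W   (complement / identity)
= not Z or W   (double negation)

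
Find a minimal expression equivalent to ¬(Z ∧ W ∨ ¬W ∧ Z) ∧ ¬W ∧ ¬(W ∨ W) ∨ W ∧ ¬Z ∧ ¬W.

¬Z ∧ ¬W

¬(Z ∧ W ∨ ¬W ∧ Z) ∧ ¬W ∧ ¬(W ∨ W) ∨ W ∧ ¬Z ∧ ¬W
= ¬Z ∧ ¬W ∧ ¬(W ∨ W) ∨ W ∧ ¬Z ∧ ¬W   [distribution]
= ¬Z ∧ ¬W ∧ ¬W ∨ W ∧ ¬Z ∧ ¬W   [idempotence]
= ¬Z ∧ ¬W   [distribution]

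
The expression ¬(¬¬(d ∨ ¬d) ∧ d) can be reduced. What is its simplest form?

¬d

¬(¬¬(d ∨ ¬d) ∧ d)
= ¬((d ∨ ¬d) ∧ d)   [double negation]
= ¬d   [complement / identity]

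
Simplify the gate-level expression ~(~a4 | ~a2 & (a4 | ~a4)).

a4 & a2

~(~a4 | ~a2 & (a4 | ~a4))
= ~(~a4 | ~a2)   (complement / identity)
= a4 & a2   (De Morgan)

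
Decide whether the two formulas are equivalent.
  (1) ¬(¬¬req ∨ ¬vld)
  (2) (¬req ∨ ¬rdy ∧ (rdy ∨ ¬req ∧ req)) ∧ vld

E1: ¬(¬¬req ∨ ¬vld)
    = ¬req ∧ vld   [De Morgan]
E2: (¬req ∨ ¬rdy ∧ (rdy ∨ ¬req ∧ req)) ∧ vld
    = (¬req ∨ ¬rdy ∧ rdy) ∧ vld   [complement / identity]
    = ¬req ∧ vld   [complement / identity]
Both reduce to ¬req ∧ vld, so they are equivalent.

Yes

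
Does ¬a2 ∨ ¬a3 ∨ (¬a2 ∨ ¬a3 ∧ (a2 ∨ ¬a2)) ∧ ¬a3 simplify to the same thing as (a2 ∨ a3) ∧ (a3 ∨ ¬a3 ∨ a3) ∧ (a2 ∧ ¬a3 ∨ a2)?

E1: ¬a2 ∨ ¬a3 ∨ (¬a2 ∨ ¬a3 ∧ (a2 ∨ ¬a2)) ∧ ¬a3
    = ¬a2 ∨ ¬a3 ∨ (¬a2 ∨ ¬a3) ∧ ¬a3   [complement / identity]
    = ¬a2 ∨ ¬a3   [absorption]
E2: (a2 ∨ a3) ∧ (a3 ∨ ¬a3 ∨ a3) ∧ (a2 ∧ ¬a3 ∨ a2)
    = (a2 ∨ a3) ∧ (a3 ∨ ¬a3 ∨ a3) ∧ a2   [absorption]
    = (a2 ∧ (a3 ∨ ¬a3) ∨ a3) ∧ a2   [distribution]
    = (a2 ∨ a3) ∧ a2   [complement / identity]
    = a2   [absorption]
These differ: at a2=0, a3=1, E1 = 1 but E2 = 0.

No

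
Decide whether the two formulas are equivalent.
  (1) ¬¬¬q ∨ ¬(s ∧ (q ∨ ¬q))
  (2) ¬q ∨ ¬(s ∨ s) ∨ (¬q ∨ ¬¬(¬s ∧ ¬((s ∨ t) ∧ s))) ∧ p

E1: ¬¬¬q ∨ ¬(s ∧ (q ∨ ¬q))
    = ¬q ∨ ¬(s ∧ (q ∨ ¬q))   — double negation
    = ¬q ∨ ¬s   — complement / identity
E2: ¬q ∨ ¬(s ∨ s) ∨ (¬q ∨ ¬¬(¬s ∧ ¬((s ∨ t) ∧ s))) ∧ p
    = ¬q ∨ ¬(s ∨ s) ∨ (¬q ∨ ¬(s ∨ (s ∨ t) ∧ s)) ∧ p   — De Morgan
    = ¬q ∨ ¬(s ∨ s) ∨ (¬q ∨ ¬(s ∨ s)) ∧ p   — absorption
    = ¬q ∨ ¬(s ∨ s)   — absorption
    = ¬q ∨ ¬s   — idempotence
Both reduce to ¬q ∨ ¬s, so they are equivalent.

Yes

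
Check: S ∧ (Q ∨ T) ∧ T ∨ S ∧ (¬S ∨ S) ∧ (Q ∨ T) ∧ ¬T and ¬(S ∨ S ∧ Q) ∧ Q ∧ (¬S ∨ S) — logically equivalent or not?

No

E1: S ∧ (Q ∨ T) ∧ T ∨ S ∧ (¬S ∨ S) ∧ (Q ∨ T) ∧ ¬T
    = S ∧ (Q ∨ T) ∧ T ∨ S ∧ (Q ∨ T) ∧ ¬T   [complement / identity]
    = S ∧ (Q ∨ T)   [distribution]
E2: ¬(S ∨ S ∧ Q) ∧ Q ∧ (¬S ∨ S)
    = ¬S ∧ Q ∧ (¬S ∨ S)   [absorption]
    = ¬S ∧ Q   [complement / identity]
These differ: at Q=1, S=0, T=1, E1 = 0 but E2 = 1.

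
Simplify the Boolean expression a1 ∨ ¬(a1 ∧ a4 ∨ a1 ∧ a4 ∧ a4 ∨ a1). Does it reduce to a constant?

a1 ∨ ¬(a1 ∧ a4 ∨ a1 ∧ a4 ∧ a4 ∨ a1)
= a1 ∨ ¬(a1 ∧ a4 ∨ a1)   [absorption]
= a1 ∨ ¬a1   [absorption]
= True   [complement]

True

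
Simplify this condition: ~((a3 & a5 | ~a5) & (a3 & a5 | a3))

~a3

~((a3 & a5 | ~a5) & (a3 & a5 | a3))
= ~(a3 & a5 | ~a5 & a3)
= ~a3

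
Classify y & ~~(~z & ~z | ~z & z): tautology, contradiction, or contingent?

y & ~~(~z & ~z | ~z & z)
= y & ~~~z   (distribution)
= y & ~z   (double negation)
This depends on y, z, so it is not a constant.

contingent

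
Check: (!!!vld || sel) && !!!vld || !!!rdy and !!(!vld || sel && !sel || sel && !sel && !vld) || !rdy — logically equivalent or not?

Yes

E1: (!!!vld || sel) && !!!vld || !!!rdy
    = !!!vld || !!!rdy   (absorption)
    = !!!vld || !rdy   (double negation)
    = !vld || !rdy   (double negation)
E2: !!(!vld || sel && !sel || sel && !sel && !vld) || !rdy
    = !!(!vld || sel && !sel) || !rdy   (absorption)
    = !!!vld || !rdy   (complement / identity)
    = !vld || !rdy   (double negation)
Both reduce to !vld || !rdy, so they are equivalent.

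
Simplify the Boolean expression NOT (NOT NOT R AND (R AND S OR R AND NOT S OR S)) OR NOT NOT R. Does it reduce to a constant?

NOT (NOT NOT R AND (R AND S OR R AND NOT S OR S)) OR NOT NOT R
= NOT (R AND (R AND S OR R AND NOT S OR S)) OR NOT NOT R   [double negation]
= NOT (R AND (R OR S)) OR NOT NOT R   [distribution]
= NOT (R AND (R OR S)) OR R   [double negation]
= NOT R OR R   [absorption]
= TRUE   [complement]

TRUE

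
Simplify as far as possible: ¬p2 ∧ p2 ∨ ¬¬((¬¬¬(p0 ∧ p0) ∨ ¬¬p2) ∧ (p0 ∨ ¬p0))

¬p0 ∨ p2

¬p2 ∧ p2 ∨ ¬¬((¬¬¬(p0 ∧ p0) ∨ ¬¬p2) ∧ (p0 ∨ ¬p0))
= ¬p2 ∧ p2 ∨ ¬¬(¬¬¬(p0 ∧ p0) ∨ ¬¬p2)   (complement / identity)
= ¬¬(¬¬¬(p0 ∧ p0) ∨ ¬¬p2)   (complement / identity)
= ¬¬(¬¬¬p0 ∨ ¬¬p2)   (idempotence)
= ¬(¬¬p0 ∧ ¬p2)   (De Morgan)
= ¬p0 ∨ p2   (De Morgan)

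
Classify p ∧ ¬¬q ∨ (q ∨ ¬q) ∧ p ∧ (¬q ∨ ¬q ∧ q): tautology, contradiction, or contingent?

p ∧ ¬¬q ∨ (q ∨ ¬q) ∧ p ∧ (¬q ∨ ¬q ∧ q)
= p ∧ ¬¬q ∨ (q ∨ ¬q) ∧ p ∧ ¬q
= p ∧ ¬¬q ∨ p ∧ ¬q
= p ∧ q ∨ p ∧ ¬q
= p
This depends on p, so it is not a constant.

contingent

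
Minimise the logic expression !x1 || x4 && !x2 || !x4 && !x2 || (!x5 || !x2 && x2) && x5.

!x1 || !x2

!x1 || x4 && !x2 || !x4 && !x2 || (!x5 || !x2 && x2) && x5
= !x1 || x4 && !x2 || !x4 && !x2 || !x5 && x5   — complement / identity
= !x1 || x4 && !x2 || !x4 && !x2   — complement / identity
= !x1 || !x2   — distribution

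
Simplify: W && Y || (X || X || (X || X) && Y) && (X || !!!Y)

W && Y || (X || X || (X || X) && Y) && (X || !!!Y)
= W && Y || (X || X) && (X || !!!Y)   [absorption]
= W && Y || X && !!!Y || X   [distribution]
= W && Y || X && !Y || X   [double negation]
= W && Y || X   [absorption]

W && Y || X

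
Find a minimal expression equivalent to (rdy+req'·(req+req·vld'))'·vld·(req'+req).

rdy'·vld

(rdy+req'·(req+req·vld'))'·vld·(req'+req)
= (rdy+req'·req)'·vld·(req'+req)   [absorption]
= rdy'·vld·(req'+req)   [complement / identity]
= rdy'·vld   [complement / identity]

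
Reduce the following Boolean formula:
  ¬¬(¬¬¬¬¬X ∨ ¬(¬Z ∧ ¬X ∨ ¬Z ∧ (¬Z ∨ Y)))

¬X ∨ Z

¬¬(¬¬¬¬¬X ∨ ¬(¬Z ∧ ¬X ∨ ¬Z ∧ (¬Z ∨ Y)))
= ¬¬(¬¬¬X ∨ ¬(¬Z ∧ ¬X ∨ ¬Z ∧ (¬Z ∨ Y)))   (double negation)
= ¬¬(¬¬¬X ∨ ¬(¬Z ∧ ¬X ∨ ¬Z))   (absorption)
= ¬¬(¬¬¬X ∨ ¬¬Z)   (absorption)
= ¬(¬¬X ∧ ¬Z)   (De Morgan)
= ¬X ∨ Z   (De Morgan)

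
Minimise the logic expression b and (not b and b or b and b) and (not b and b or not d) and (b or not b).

b and (not b and b or b and b) and (not b and b or not d) and (b or not b)
= b and (not b and b or b and b) and (not b and b or not d)   — complement / identity
= b and (not b and b or b and b) and not d   — complement / identity
= b and b and not d   — distribution
= b and not d   — idempotence

b and not d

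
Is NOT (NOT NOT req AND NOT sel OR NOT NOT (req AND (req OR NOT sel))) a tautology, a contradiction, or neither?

NOT (NOT NOT req AND NOT sel OR NOT NOT (req AND (req OR NOT sel)))
= NOT (NOT NOT req AND NOT sel OR NOT NOT req)   [absorption]
= NOT NOT NOT req   [absorption]
= NOT req   [double negation]
This depends on req, so it is not a constant.

neither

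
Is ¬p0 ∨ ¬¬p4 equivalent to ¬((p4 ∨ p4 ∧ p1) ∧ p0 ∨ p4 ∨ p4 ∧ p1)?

E1: ¬p0 ∨ ¬¬p4
    = ¬p0 ∨ p4   [double negation]
E2: ¬((p4 ∨ p4 ∧ p1) ∧ p0 ∨ p4 ∨ p4 ∧ p1)
    = ¬(p4 ∨ p4 ∧ p1)   [absorption]
    = ¬p4   [absorption]
These differ: at p0=1, p1=1, p4=1, E1 = 1 but E2 = 0.

No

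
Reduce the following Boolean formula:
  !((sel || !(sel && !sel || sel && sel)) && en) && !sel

!((sel || !(sel && !sel || sel && sel)) && en) && !sel
= !((sel || !sel) && en) && !sel   (distribution)
= !en && !sel   (complement / identity)

!en && !sel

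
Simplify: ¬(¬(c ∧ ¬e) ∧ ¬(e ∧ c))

c

¬(¬(c ∧ ¬e) ∧ ¬(e ∧ c))
= c ∧ ¬e ∨ e ∧ c
= c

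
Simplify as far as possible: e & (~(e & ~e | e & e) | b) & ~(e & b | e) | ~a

e & (~(e & ~e | e & e) | b) & ~(e & b | e) | ~a
= e & (~e | b) & ~(e & b | e) | ~a   — distribution
= e & (~e | b) & ~e | ~a   — absorption
= e & ~e | ~a   — absorption
= ~a   — complement / identity

~a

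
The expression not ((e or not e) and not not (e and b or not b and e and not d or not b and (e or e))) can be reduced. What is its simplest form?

not ((e or not e) and not not (e and b or not b and e and not d or not b and (e or e)))
= not not not (e and b or not b and e and not d or not b and (e or e))   [complement / identity]
= not not not (e and b or not b and e and not d or not b and e)   [idempotence]
= not not not (e and b or not b and e)   [absorption]
= not not not e   [distribution]
= not e   [double negation]

not e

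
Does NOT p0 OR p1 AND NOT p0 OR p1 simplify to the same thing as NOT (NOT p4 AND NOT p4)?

E1: NOT p0 OR p1 AND NOT p0 OR p1
    = NOT p0 OR p1   — absorption
E2: NOT (NOT p4 AND NOT p4)
    = p4 OR p4   — De Morgan
    = p4   — idempotence
These differ: at p0=0, p1=0, p4=0, E1 = 1 but E2 = 0.

No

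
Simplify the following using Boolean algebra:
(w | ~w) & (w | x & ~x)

(w | ~w) & (w | x & ~x)
= w | x & ~x   — complement / identity
= w   — complement / identity

w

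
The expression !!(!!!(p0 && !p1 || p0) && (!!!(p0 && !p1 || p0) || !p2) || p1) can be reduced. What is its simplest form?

!p0 || p1

!!(!!!(p0 && !p1 || p0) && (!!!(p0 && !p1 || p0) || !p2) || p1)
= !!(!!!(p0 && !p1 || p0) || p1)   — absorption
= !!(!!!p0 || p1)   — absorption
= !!(!p0 || p1)   — double negation
= !p0 || p1   — double negation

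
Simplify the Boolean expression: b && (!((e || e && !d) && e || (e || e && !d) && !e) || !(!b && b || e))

b && (!((e || e && !d) && e || (e || e && !d) && !e) || !(!b && b || e))
= b && (!(e || e && !d) || !(!b && b || e))   [distribution]
= b && (!e || !(!b && b || e))   [absorption]
= b && (!e || !e)   [complement / identity]
= b && !e   [idempotence]

b && !e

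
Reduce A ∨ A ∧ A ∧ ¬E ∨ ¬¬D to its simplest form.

A ∨ D

A ∨ A ∧ A ∧ ¬E ∨ ¬¬D
= A ∨ A ∧ ¬E ∨ ¬¬D   (idempotence)
= A ∨ A ∧ ¬E ∨ D   (double negation)
= A ∨ D   (absorption)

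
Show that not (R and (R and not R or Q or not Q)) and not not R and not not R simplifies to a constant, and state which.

not (R and (R and not R or Q or not Q)) and not not R and not not R
= not (R and (R and not R or Q or not Q)) and not not R   [idempotence]
= not (R and (Q or not Q)) and not not R   [complement / identity]
= not (R and (Q or not Q)) and R   [double negation]
= not R and R   [complement / identity]
= False   [complement]

False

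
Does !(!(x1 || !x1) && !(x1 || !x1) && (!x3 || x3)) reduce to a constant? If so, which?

yes, True

!(!(x1 || !x1) && !(x1 || !x1) && (!x3 || x3))
= !(!(x1 || !x1) && !(x1 || !x1))   (complement / identity)
= x1 || !x1 || x1 || !x1   (De Morgan)
= x1 || !x1   (idempotence)
= true   (complement)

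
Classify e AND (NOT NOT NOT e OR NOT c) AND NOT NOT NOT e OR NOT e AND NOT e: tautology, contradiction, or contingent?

contingent

e AND (NOT NOT NOT e OR NOT c) AND NOT NOT NOT e OR NOT e AND NOT e
= e AND NOT NOT NOT e OR NOT e AND NOT e   [absorption]
= e AND NOT e OR NOT e AND NOT e   [double negation]
= NOT e   [distribution]
This depends on e, so it is not a constant.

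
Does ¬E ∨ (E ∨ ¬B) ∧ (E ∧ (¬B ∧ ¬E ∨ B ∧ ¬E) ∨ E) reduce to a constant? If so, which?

yes, True

¬E ∨ (E ∨ ¬B) ∧ (E ∧ (¬B ∧ ¬E ∨ B ∧ ¬E) ∨ E)
= ¬E ∨ (E ∨ ¬B) ∧ (E ∧ ¬E ∨ E)   — distribution
= ¬E ∨ (E ∨ ¬B) ∧ E   — complement / identity
= ¬E ∨ E   — absorption
= True   — complement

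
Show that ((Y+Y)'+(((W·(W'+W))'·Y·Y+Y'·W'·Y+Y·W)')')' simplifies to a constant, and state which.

((Y+Y)'+(((W·(W'+W))'·Y·Y+Y'·W'·Y+Y·W)')')'
= ((Y+Y)'+((W'·Y·Y+Y'·W'·Y+Y·W)')')'   (complement / identity)
= ((Y+Y)'+((W'·Y+Y·W)')')'   (distribution)
= ((Y+Y)'+(Y')')'   (distribution)
= (Y'+(Y')')'   (idempotence)
= Y·Y'   (De Morgan)
= 0   (complement)

0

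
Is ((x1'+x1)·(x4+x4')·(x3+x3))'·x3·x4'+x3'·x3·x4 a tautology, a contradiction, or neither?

contradiction

((x1'+x1)·(x4+x4')·(x3+x3))'·x3·x4'+x3'·x3·x4
= ((x1'+x1)·(x3+x3))'·x3·x4'+x3'·x3·x4   — complement / identity
= ((x1'+x1)·x3)'·x3·x4'+x3'·x3·x4   — idempotence
= x3'·x3·x4'+x3'·x3·x4   — complement / identity
= x3'·x3   — distribution
= 0   — complement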